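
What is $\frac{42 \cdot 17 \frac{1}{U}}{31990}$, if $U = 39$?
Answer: $\frac{17}{29705} \approx 0.00057229$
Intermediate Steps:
$\frac{42 \cdot 17 \frac{1}{U}}{31990} = \frac{42 \cdot 17 \cdot \frac{1}{39}}{31990} = 714 \cdot \frac{1}{39} \cdot \frac{1}{31990} = \frac{238}{13} \cdot \frac{1}{31990} = \frac{17}{29705}$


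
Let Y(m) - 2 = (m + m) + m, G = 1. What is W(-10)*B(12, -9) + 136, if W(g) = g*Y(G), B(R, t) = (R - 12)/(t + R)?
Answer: 136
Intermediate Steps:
B(R, t) = (-12 + R)/(R + t)
Y(m) = 2 + 3*m (Y(m) = 2 + ((m + m) + m) = 2 + (2*m + m) = 2 + 3*m)
W(g) = 5*g (W(g) = g*(2 + 3*1) = g*(2 + 3) = g*5 = 5*g)
W(-10)*B(12, -9) + 136 = (5*(-10))*((-12 + 12)/(12 - 9)) + 136 = -50*0/3 + 136 = -50*0 + 136 = 0 + 136 = 136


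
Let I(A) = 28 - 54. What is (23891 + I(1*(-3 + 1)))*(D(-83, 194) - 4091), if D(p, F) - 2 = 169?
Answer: -93550800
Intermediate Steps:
I(A) = -26
D(p, F) = 171 (D(p, F) = 2 + 169 = 171)
(23891 + I(1*(-3 + 1)))*(D(-83, 194) - 4091) = (23891 - 26)*(171 - 4091) = 23865*(-3920) = -93550800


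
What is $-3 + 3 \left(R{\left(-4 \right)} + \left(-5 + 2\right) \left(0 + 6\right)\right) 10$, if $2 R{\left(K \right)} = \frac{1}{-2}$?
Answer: $- \frac{1101}{2} \approx -550.5$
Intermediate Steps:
$R{\left(K \right)} = - \frac{1}{4}$ ($R{\left(K \right)} = \frac{1}{2 \left(-2\right)} = \frac{1}{2} \left(- \frac{1}{2}\right) = - \frac{1}{4}$)
$-3 + 3 \left(R{\left(-4 \right)} + \left(-5 + 2\right) \left(0 + 6\right)\right) 10 = -3 + 3 \left(- \frac{1}{4} + \left(-5 + 2\right) \left(0 + 6\right)\right) 10 = -3 + 3 \left(- \frac{1}{4} - 18\right) 10 = -3 + 3 \left(- \frac{73}{4}\right) 10 = -3 - \frac{1095}{2} = - \frac{1101}{2}$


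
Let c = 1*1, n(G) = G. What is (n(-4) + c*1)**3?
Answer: -27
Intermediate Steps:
c = 1
(n(-4) + c*1)**3 = (-4 + 1*1)**3 = (-4 + 1)**3 = (-3)**3 = -27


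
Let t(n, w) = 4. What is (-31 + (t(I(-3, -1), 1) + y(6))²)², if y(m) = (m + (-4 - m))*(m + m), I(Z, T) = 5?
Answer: 3629025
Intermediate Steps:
y(m) = -8*m
(-31 + (t(I(-3, -1), 1) + y(6))²)² = (-31 + (4 - 8*6)²)² = (-31 + (4 - 48)²)² = (-31 + (-44)²)² = (-31 + 1936)² = 1905² = 3629025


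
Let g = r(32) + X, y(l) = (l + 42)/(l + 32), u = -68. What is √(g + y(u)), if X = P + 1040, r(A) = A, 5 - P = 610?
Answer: √16838/6 ≈ 21.627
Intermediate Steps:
P = -605 (P = 5 - 1*610 = 5 - 610 = -605)
X = 435 (X = -605 + 1040 = 435)
y(l) = (42 + l)/(32 + l)
g = 467 (g = 32 + 435 = 467)
√(g + y(u)) = √(467 + (42 - 68)/(32 - 68)) = √(467 - 26/(-36)) = √(467 - 1/36*(-26)) = √(467 + 13/18) = √(8419/18) = √16838/6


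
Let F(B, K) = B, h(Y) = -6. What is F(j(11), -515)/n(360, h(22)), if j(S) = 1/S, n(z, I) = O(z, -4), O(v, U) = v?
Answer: 1/3960 ≈ 0.00025253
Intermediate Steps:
n(z, I) = z
F(j(11), -515)/n(360, h(22)) = 1/(11*360) = (1/11)*(1/360) = 1/3960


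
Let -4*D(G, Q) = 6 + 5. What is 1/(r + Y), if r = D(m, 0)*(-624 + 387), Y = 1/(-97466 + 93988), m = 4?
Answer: 6956/4533571 ≈ 0.0015343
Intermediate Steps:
Y = -1/3478 (Y = 1/(-3478) = -1/3478 ≈ -0.00028752)
D(G, Q) = -11/4 (D(G, Q) = -(6 + 5)/4 = -¼*11 = -11/4)
r = 2607/4 (r = -11*(-624 + 387)/4 = -11/4*(-237) = 2607/4 ≈ 651.75)
1/(r + Y) = 1/(2607/4 - 1/3478) = 1/(4533571/6956) = 6956/4533571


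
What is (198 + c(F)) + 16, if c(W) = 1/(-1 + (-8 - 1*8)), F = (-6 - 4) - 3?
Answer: 3637/17 ≈ 213.94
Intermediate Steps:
F = -13 (F = -10 - 3 = -13)
c(W) = -1/17 (c(W) = 1/(-1 + (-8 - 8)) = 1/(-1 - 16) = 1/(-17) = -1/17)
(198 + c(F)) + 16 = (198 - 1/17) + 16 = 3365/17 + 16 = 3637/17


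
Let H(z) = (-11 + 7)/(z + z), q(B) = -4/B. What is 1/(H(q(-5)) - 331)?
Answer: -2/667 ≈ -0.0029985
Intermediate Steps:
H(z) = -2/z (H(z) = -4*1/(2*z) = -2/z)
1/(H(q(-5)) - 331) = 1/(-2/((-4/(-5))) - 331) = 1/(-2/((-4*(-⅕))) - 331) = 1/(-2/⅘ - 331) = 1/(-2*5/4 - 331) = 1/(-5/2 - 331) = 1/(-667/2) = -2/667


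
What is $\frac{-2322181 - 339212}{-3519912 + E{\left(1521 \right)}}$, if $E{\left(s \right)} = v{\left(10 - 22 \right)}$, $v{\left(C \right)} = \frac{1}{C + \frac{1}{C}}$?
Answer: $\frac{128633995}{170129084} \approx 0.7561$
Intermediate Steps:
$E{\left(s \right)} = - \frac{12}{145}$ ($E{\left(s \right)} = \frac{10 - 22}{1 + \left(10 - 22\right)^{2}} = - \frac{12}{1 + \left(-12\right)^{2}} = - \frac{12}{1 + 144} = - \frac{12}{145}$)
$\frac{-2322181 - 339212}{-3519912 + E{\left(1521 \right)}} = \frac{-2322181 - 339212}{-3519912 - \frac{12}{145}} = - \frac{2661393}{- \frac{510387252}{145}} = \left(-2661393\right) \left(- \frac{145}{510387252}\right) = \frac{128633995}{170129084}$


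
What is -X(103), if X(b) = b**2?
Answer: -10609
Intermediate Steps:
-X(103) = -1*103**2 = -1*10609 = -10609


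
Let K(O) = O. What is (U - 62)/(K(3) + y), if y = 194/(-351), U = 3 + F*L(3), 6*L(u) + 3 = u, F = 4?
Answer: -20709/859 ≈ -24.108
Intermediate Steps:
L(u) = -1/2 + u/6
U = 3 (U = 3 + 4*(-1/2 + (1/6)*3) = 3 + 4*(-1/2 + 1/2) = 3 + 4*0 = 3 + 0 = 3)
y = -194/351 (y = 194*(-1/351) = -194/351 ≈ -0.55271)
(U - 62)/(K(3) + y) = (3 - 62)/(3 - 194/351) = -59/859/351 = -59*351/859 = -20709/859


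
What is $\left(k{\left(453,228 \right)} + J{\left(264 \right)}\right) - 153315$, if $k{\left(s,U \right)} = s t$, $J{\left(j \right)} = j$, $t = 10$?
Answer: $-148521$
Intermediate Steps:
$k{\left(s,U \right)} = 10 s$ ($k{\left(s,U \right)} = s 10 = 10 s$)
$\left(k{\left(453,228 \right)} + J{\left(264 \right)}\right) - 153315 = \left(10 \cdot 453 + 264\right) - 153315 = \left(4530 + 264\right) - 153315 = 4794 - 153315 = -148521$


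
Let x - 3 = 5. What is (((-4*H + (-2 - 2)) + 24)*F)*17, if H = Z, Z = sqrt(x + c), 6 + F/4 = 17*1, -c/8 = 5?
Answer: 14960 - 11968*I*sqrt(2) ≈ 14960.0 - 16925.0*I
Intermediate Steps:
x = 8 (x = 3 + 5 = 8)
c = -40 (c = -8*5 = -40)
F = 44 (F = -24 + 4*(17*1) = -24 + 4*17 = -24 + 68 = 44)
Z = 4*I*sqrt(2) (Z = sqrt(8 - 40) = sqrt(-32) = 4*I*sqrt(2) ≈ 5.6569*I)
H = 4*I*sqrt(2) ≈ 5.6569*I
(((-4*H + (-2 - 2)) + 24)*F)*17 = (((-16*I*sqrt(2) + (-2 - 2)) + 24)*44)*17 = (((-16*I*sqrt(2) - 4) + 24)*44)*17 = (((-4 - 16*I*sqrt(2)) + 24)*44)*17 = ((20 - 16*I*sqrt(2))*44)*17 = (880 - 704*I*sqrt(2))*17 = 14960 - 11968*I*sqrt(2)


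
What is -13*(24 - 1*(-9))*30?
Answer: -12870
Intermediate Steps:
-13*(24 - 1*(-9))*30 = -13*(24 + 9)*30 = -13*33*30 = -429*30 = -12870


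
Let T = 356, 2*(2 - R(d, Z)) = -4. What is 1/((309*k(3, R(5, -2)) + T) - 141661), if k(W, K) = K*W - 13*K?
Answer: -1/153665 ≈ -6.5077e-6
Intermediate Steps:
R(d, Z) = 4 (R(d, Z) = 2 - ½*(-4) = 2 + 2 = 4)
k(W, K) = -13*K + K*W
1/((309*k(3, R(5, -2)) + T) - 141661) = 1/((309*(4*(-13 + 3)) + 356) - 141661) = 1/((309*(4*(-10)) + 356) - 141661) = 1/((309*(-40) + 356) - 141661) = 1/((-12360 + 356) - 141661) = 1/(-12004 - 141661) = 1/(-153665) = -1/153665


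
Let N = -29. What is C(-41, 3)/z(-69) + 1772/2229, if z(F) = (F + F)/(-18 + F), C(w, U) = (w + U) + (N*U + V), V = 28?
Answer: -6188665/102534 ≈ -60.357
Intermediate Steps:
C(w, U) = 28 + w - 28*U (C(w, U) = (w + U) + (-29*U + 28) = (U + w) + (28 - 29*U) = 28 + w - 28*U)
z(F) = 2*F/(-18 + F) (z(F) = (2*F)/(-18 + F) = 2*F/(-18 + F))
C(-41, 3)/z(-69) + 1772/2229 = (28 - 41 - 28*3)/((2*(-69)/(-18 - 69))) + 1772/2229 = (28 - 41 - 84)/((2*(-69)/(-87))) + 1772*(1/2229) = -97/(2*(-69)*(-1/87)) + 1772/2229 = -97/46/29 + 1772/2229 = -97*29/46 + 1772/2229 = -2813/46 + 1772/2229 = -6188665/102534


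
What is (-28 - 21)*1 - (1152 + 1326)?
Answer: -2527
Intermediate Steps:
(-28 - 21)*1 - (1152 + 1326) = -49*1 - 1*2478 = -49 - 2478 = -2527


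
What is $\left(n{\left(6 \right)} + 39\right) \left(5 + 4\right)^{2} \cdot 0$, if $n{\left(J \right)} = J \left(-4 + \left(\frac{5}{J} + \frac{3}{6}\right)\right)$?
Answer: $0$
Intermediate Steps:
$n{\left(J \right)} = J \left(- \frac{7}{2} + \frac{5}{J}\right)$ ($n{\left(J \right)} = J \left(-4 + \left(\frac{5}{J} + 3 \cdot \frac{1}{6}\right)\right) = J \left(-4 + \left(\frac{5}{J} + \frac{1}{2}\right)\right) = J \left(-4 + \left(\frac{1}{2} + \frac{5}{J}\right)\right) = J \left(- \frac{7}{2} + \frac{5}{J}\right)$)
$\left(n{\left(6 \right)} + 39\right) \left(5 + 4\right)^{2} \cdot 0 = \left(\left(5 - 21\right) + 39\right) \left(5 + 4\right)^{2} \cdot 0 = \left(\left(5 - 21\right) + 39\right) 9^{2} \cdot 0 = \left(-16 + 39\right) 81 \cdot 0 = 23 \cdot 0 = 0$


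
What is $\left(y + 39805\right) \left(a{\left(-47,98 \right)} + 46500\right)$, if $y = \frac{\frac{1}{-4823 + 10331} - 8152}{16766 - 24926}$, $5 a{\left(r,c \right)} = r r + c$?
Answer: $\frac{28006084774506887}{14981760} \approx 1.8693 \cdot 10^{9}$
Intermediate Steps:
$a{\left(r,c \right)} = \frac{c}{5} + \frac{r^{2}}{5}$ ($a{\left(r,c \right)} = \frac{r r + c}{5} = \frac{r^{2} + c}{5} = \frac{c + r^{2}}{5} = \frac{c}{5} + \frac{r^{2}}{5}$)
$y = \frac{8980243}{8989056}$ ($y = \frac{\frac{1}{5508} - 8152}{-8160} = \left(\frac{1}{5508} - 8152\right) \left(- \frac{1}{8160}\right) = \left(- \frac{44901215}{5508}\right) \left(- \frac{1}{8160}\right) = \frac{8980243}{8989056} \approx 0.99902$)
$\left(y + 39805\right) \left(a{\left(-47,98 \right)} + 46500\right) = \left(\frac{8980243}{8989056} + 39805\right) \left(\left(\frac{1}{5} \cdot 98 + \frac{\left(-47\right)^{2}}{5}\right) + 46500\right) = \frac{357818354323 \left(\left(\frac{98}{5} + \frac{1}{5} \cdot 2209\right) + 46500\right)}{8989056} = \frac{357818354323 \left(\left(\frac{98}{5} + \frac{2209}{5}\right) + 46500\right)}{8989056} = \frac{357818354323 \left(\frac{2307}{5} + 46500\right)}{8989056} = \frac{357818354323}{8989056} \cdot \frac{234807}{5} = \frac{28006084774506887}{14981760}$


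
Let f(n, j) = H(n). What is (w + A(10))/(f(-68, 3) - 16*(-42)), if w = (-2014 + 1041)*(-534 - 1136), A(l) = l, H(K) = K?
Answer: 406230/151 ≈ 2690.3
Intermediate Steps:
f(n, j) = n
w = 1624910 (w = -973*(-1670) = 1624910)
(w + A(10))/(f(-68, 3) - 16*(-42)) = (1624910 + 10)/(-68 - 16*(-42)) = 1624920/(-68 + 672) = 1624920/604 = 1624920*(1/604) = 406230/151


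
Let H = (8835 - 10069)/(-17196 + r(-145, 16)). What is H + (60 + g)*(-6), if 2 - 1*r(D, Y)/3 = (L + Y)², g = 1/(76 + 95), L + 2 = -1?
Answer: -121035832/336243 ≈ -359.97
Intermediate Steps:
L = -3 (L = -2 - 1 = -3)
g = 1/171 ≈ 0.0058480
r(D, Y) = 6 - 3*(-3 + Y)²
H = 1234/17697 (H = (8835 - 10069)/(-17196 + (6 - 3*(-3 + 16)²)) = -1234/(-17196 + (6 - 3*13²)) = -1234/(-17196 + (6 - 3*169)) = -1234/(-17196 + (6 - 507)) = -1234/(-17196 - 501) = -1234/(-17697) = -1234*(-1/17697) = 1234/17697 ≈ 0.069729)
H + (60 + g)*(-6) = 1234/17697 + (60 + 1/171)*(-6) = 1234/17697 + (10261/171)*(-6) = 1234/17697 - 20522/57 = -121035832/336243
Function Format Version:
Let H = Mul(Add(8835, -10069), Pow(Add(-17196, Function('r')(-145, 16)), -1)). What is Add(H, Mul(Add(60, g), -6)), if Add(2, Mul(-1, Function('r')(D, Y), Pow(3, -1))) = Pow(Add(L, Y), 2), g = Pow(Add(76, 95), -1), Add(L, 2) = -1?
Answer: Rational(-121035832, 336243) ≈ -359.97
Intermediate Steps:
L = -3 (L = Add(-2, -1) = -3)
g = Rational(1, 171) (g = Pow(171, -1) = Rational(1, 171) ≈ 0.0058480)
Function('r')(D, Y) = Add(6, Mul(-3, Pow(Add(-3, Y), 2)))
H = Rational(1234, 17697) (H = Mul(Add(8835, -10069), Pow(Add(-17196, Add(6, Mul(-3, Pow(Add(-3, 16), 2)))), -1)) = Mul(-1234, Pow(Add(-17196, Add(6, Mul(-3, Pow(13, 2)))), -1)) = Mul(-1234, Pow(Add(-17196, Add(6, Mul(-3, 169))), -1)) = Mul(-1234, Pow(Add(-17196, Add(6, -507)), -1)) = Mul(-1234, Pow(Add(-17196, -501), -1)) = Mul(-1234, Pow(-17697, -1)) = Mul(-1234, Rational(-1, 17697)) = Rational(1234, 17697) ≈ 0.069729)
Add(H, Mul(Add(60, g), -6)) = Add(Rational(1234, 17697), Mul(Add(60, Rational(1, 171)), -6)) = Add(Rational(1234, 17697), Mul(Rational(10261, 171), -6)) = Add(Rational(1234, 17697), Rational(-20522, 57)) = Rational(-121035832, 336243)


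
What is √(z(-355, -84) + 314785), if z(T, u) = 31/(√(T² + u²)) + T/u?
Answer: √(9834460764050317395 + 7277401404*√133081)/5589402 ≈ 561.06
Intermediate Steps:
z(T, u) = 31/√(T² + u²) + T/u
√(z(-355, -84) + 314785) = √((31/√((-355)² + (-84)²) - 355/(-84)) + 314785) = √((31/√(126025 + 7056) - 355*(-1/84)) + 314785) = √((31/√133081 + 355/84) + 314785) = √((31*(√133081/133081) + 355/84) + 314785) = √((31*√133081/133081 + 355/84) + 314785) = √((355/84 + 31*√133081/133081) + 314785) = √(26442295/84 + 31*√133081/133081)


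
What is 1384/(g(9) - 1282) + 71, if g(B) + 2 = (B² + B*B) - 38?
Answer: 10122/145 ≈ 69.807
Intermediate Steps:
g(B) = -40 + 2*B² (g(B) = -2 + ((B² + B*B) - 38) = -2 + ((B² + B²) - 38) = -2 + (2*B² - 38) = -2 + (-38 + 2*B²) = -40 + 2*B²)
1384/(g(9) - 1282) + 71 = 1384/((-40 + 2*9²) - 1282) + 71 = 1384/((-40 + 2*81) - 1282) + 71 = 1384/((-40 + 162) - 1282) + 71 = 1384/(122 - 1282) + 71 = 1384/(-1160) + 71 = 1384*(-1/1160) + 71 = -173/145 + 71 = 10122/145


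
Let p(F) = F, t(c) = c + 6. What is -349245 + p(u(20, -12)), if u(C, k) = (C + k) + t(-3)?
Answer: -349234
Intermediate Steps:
t(c) = 6 + c
u(C, k) = 3 + C + k (u(C, k) = (C + k) + (6 - 3) = (C + k) + 3 = 3 + C + k)
-349245 + p(u(20, -12)) = -349245 + (3 + 20 - 12) = -349245 + 11 = -349234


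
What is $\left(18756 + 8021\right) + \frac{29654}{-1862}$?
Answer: $\frac{24914560}{931} \approx 26761.0$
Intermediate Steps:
$\left(18756 + 8021\right) + \frac{29654}{-1862} = 26777 + 29654 \left(- \frac{1}{1862}\right) = 26777 - \frac{14827}{931} = \frac{24914560}{931}$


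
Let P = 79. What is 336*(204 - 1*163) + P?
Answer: 13855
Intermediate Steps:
336*(204 - 1*163) + P = 336*(204 - 1*163) + 79 = 336*(204 - 163) + 79 = 336*41 + 79 = 13776 + 79 = 13855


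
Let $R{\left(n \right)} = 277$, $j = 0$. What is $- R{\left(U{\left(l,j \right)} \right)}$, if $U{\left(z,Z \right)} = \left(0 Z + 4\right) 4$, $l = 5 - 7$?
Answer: $-277$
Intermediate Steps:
$l = -2$ ($l = 5 - 7 = -2$)
$U{\left(z,Z \right)} = 16$ ($U{\left(z,Z \right)} = \left(0 + 4\right) 4 = 4 \cdot 4 = 16$)
$- R{\left(U{\left(l,j \right)} \right)} = \left(-1\right) 277 = -277$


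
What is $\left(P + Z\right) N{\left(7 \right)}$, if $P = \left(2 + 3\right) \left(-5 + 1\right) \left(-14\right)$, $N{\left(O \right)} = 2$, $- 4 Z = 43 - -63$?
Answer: $507$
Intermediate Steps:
$Z = - \frac{53}{2}$ ($Z = - \frac{43 - -63}{4} = - \frac{43 + 63}{4} = \left(- \frac{1}{4}\right) 106 = - \frac{53}{2} \approx -26.5$)
$P = 280$ ($P = 5 \left(-4\right) \left(-14\right) = \left(-20\right) \left(-14\right) = 280$)
$\left(P + Z\right) N{\left(7 \right)} = \left(280 - \frac{53}{2}\right) 2 = \frac{507}{2} \cdot 2 = 507$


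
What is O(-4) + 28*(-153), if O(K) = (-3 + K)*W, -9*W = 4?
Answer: -38528/9 ≈ -4280.9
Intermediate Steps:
W = -4/9 (W = -⅑*4 = -4/9 ≈ -0.44444)
O(K) = 4/3 - 4*K/9 (O(K) = (-3 + K)*(-4/9) = 4/3 - 4*K/9)
O(-4) + 28*(-153) = (4/3 - 4/9*(-4)) + 28*(-153) = (4/3 + 16/9) - 4284 = 28/9 - 4284 = -38528/9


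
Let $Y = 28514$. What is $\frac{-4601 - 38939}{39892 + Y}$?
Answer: $- \frac{21770}{34203} \approx -0.63649$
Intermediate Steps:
$\frac{-4601 - 38939}{39892 + Y} = \frac{-4601 - 38939}{39892 + 28514} = - \frac{43540}{68406} = \left(-43540\right) \frac{1}{68406} = - \frac{21770}{34203}$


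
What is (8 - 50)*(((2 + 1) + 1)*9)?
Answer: -1512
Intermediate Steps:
(8 - 50)*(((2 + 1) + 1)*9) = -42*(3 + 1)*9 = -168*9 = -42*36 = -1512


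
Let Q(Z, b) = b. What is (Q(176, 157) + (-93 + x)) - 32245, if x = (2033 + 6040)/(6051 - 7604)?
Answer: -49985166/1553 ≈ -32186.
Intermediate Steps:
x = -8073/1553 (x = 8073/(-1553) = 8073*(-1/1553) = -8073/1553 ≈ -5.1983)
(Q(176, 157) + (-93 + x)) - 32245 = (157 + (-93 - 8073/1553)) - 32245 = (157 - 152502/1553) - 32245 = 91319/1553 - 32245 = -49985166/1553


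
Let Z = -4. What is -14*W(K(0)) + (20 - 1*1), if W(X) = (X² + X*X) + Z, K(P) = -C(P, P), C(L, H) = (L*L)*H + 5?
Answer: -625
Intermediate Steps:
C(L, H) = 5 + H*L² (C(L, H) = L²*H + 5 = H*L² + 5 = 5 + H*L²)
K(P) = -5 - P³ (K(P) = -(5 + P*P²) = -(5 + P³) = -5 - P³)
W(X) = -4 + 2*X² (W(X) = (X² + X*X) - 4 = (X² + X²) - 4 = 2*X² - 4 = -4 + 2*X²)
-14*W(K(0)) + (20 - 1*1) = -14*(-4 + 2*(-5 - 1*0³)²) + (20 - 1*1) = -14*(-4 + 2*(-5 - 1*0)²) + (20 - 1) = -14*(-4 + 2*(-5 + 0)²) + 19 = -14*(-4 + 2*(-5)²) + 19 = -14*(-4 + 2*25) + 19 = -14*(-4 + 50) + 19 = -14*46 + 19 = -644 + 19 = -625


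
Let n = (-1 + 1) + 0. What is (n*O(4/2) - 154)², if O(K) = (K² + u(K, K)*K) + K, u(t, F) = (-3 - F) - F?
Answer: 23716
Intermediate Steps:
n = 0 (n = 0 + 0 = 0)
u(t, F) = -3 - 2*F
O(K) = K + K² + K*(-3 - 2*K) (O(K) = (K² + (-3 - 2*K)*K) + K = (K² + K*(-3 - 2*K)) + K = K + K² + K*(-3 - 2*K))
(n*O(4/2) - 154)² = (0*((4/2)*(-2 - 4/2)) - 154)² = (0*((4*(½))*(-2 - 4/2)) - 154)² = (0*(2*(-2 - 1*2)) - 154)² = (0*(2*(-2 - 2)) - 154)² = (0*(2*(-4)) - 154)² = (0*(-8) - 154)² = (0 - 154)² = (-154)² = 23716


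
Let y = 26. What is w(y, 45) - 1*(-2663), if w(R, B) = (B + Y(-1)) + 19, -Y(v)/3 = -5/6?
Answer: 5459/2 ≈ 2729.5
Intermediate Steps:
Y(v) = 5/2 (Y(v) = -(-15)/6 = -3*(-5/6) = 5/2)
w(R, B) = 43/2 + B (w(R, B) = (B + 5/2) + 19 = (5/2 + B) + 19 = 43/2 + B)
w(y, 45) - 1*(-2663) = (43/2 + 45) - 1*(-2663) = 133/2 + 2663 = 5459/2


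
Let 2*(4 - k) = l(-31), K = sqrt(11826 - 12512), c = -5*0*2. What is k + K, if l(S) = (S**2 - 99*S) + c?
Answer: -2011 + 7*I*sqrt(14) ≈ -2011.0 + 26.192*I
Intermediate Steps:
c = 0 (c = 0*2 = 0)
l(S) = S**2 - 99*S (l(S) = (S**2 - 99*S) + 0 = S**2 - 99*S)
K = 7*I*sqrt(14) (K = sqrt(-686) = 7*I*sqrt(14) ≈ 26.192*I)
k = -2011 (k = 4 - (-31)*(-99 - 31)/2 = 4 - (-31)*(-130)/2 = 4 - 1/2*4030 = 4 - 2015 = -2011)
k + K = -2011 + 7*I*sqrt(14)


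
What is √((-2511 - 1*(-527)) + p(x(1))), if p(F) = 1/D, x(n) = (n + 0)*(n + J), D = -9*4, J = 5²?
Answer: 5*I*√2857/6 ≈ 44.542*I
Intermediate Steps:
J = 25
D = -36
x(n) = n*(25 + n) (x(n) = (n + 0)*(n + 25) = n*(25 + n))
p(F) = -1/36 (p(F) = 1/(-36) = -1/36)
√((-2511 - 1*(-527)) + p(x(1))) = √((-2511 - 1*(-527)) - 1/36) = √((-2511 + 527) - 1/36) = √(-1984 - 1/36) = √(-71425/36) = 5*I*√2857/6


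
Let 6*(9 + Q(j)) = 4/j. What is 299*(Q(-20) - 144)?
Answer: -1372709/30 ≈ -45757.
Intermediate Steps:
Q(j) = -9 + 2/(3*j) (Q(j) = -9 + (4/j)/6 = -9 + 2/(3*j))
299*(Q(-20) - 144) = 299*((-9 + (2/3)/(-20)) - 144) = 299*((-9 + (2/3)*(-1/20)) - 144) = 299*((-9 - 1/30) - 144) = 299*(-271/30 - 144) = 299*(-4591/30) = -1372709/30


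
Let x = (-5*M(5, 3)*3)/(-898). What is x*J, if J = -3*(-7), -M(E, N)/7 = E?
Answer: -11025/898 ≈ -12.277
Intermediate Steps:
M(E, N) = -7*E
J = 21
x = -525/898 (x = (-(-35)*5*3)/(-898) = (-5*(-35)*3)*(-1/898) = (175*3)*(-1/898) = 525*(-1/898) = -525/898 ≈ -0.58463)
x*J = -525/898*21 = -11025/898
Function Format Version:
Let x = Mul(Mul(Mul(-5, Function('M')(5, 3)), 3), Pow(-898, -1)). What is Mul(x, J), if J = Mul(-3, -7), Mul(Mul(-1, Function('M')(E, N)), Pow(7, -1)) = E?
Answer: Rational(-11025, 898) ≈ -12.277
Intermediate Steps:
Function('M')(E, N) = Mul(-7, E)
J = 21
x = Rational(-525, 898) (x = Mul(Mul(Mul(-5, Mul(-7, 5)), 3), Pow(-898, -1)) = Mul(Mul(Mul(-5, -35), 3), Rational(-1, 898)) = Mul(Mul(175, 3), Rational(-1, 898)) = Mul(525, Rational(-1, 898)) = Rational(-525, 898) ≈ -0.58463)
Mul(x, J) = Mul(Rational(-525, 898), 21) = Rational(-11025, 898)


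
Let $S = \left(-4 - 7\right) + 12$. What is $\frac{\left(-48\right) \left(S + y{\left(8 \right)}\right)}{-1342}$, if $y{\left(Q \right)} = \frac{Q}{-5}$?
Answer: $- \frac{72}{3355} \approx -0.021461$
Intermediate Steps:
$S = 1$ ($S = -11 + 12 = 1$)
$y{\left(Q \right)} = - \frac{Q}{5}$
$\frac{\left(-48\right) \left(S + y{\left(8 \right)}\right)}{-1342} = \frac{\left(-48\right) \left(1 - \frac{8}{5}\right)}{-1342} = - 48 \left(1 - \frac{8}{5}\right) \left(- \frac{1}{1342}\right) = \left(-48\right) \left(- \frac{3}{5}\right) \left(- \frac{1}{1342}\right) = \frac{144}{5} \left(- \frac{1}{1342}\right) = - \frac{72}{3355}$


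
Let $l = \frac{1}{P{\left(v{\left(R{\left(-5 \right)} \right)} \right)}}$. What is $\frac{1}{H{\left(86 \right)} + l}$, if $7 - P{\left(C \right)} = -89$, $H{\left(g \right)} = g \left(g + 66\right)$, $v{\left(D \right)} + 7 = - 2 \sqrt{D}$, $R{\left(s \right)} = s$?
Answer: $\frac{96}{1254913} \approx 7.6499 \cdot 10^{-5}$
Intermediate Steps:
$v{\left(D \right)} = -7 - 2 \sqrt{D}$
$H{\left(g \right)} = g \left(66 + g\right)$
$P{\left(C \right)} = 96$ ($P{\left(C \right)} = 7 - -89 = 7 + 89 = 96$)
$l = \frac{1}{96} \approx 0.010417$
$\frac{1}{H{\left(86 \right)} + l} = \frac{1}{86 \left(66 + 86\right) + \frac{1}{96}} = \frac{1}{86 \cdot 152 + \frac{1}{96}} = \frac{1}{13072 + \frac{1}{96}} = \frac{1}{\frac{1254913}{96}} = \frac{96}{1254913}$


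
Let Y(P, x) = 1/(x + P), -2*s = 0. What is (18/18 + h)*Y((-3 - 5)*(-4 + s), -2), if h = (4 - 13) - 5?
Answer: -13/30 ≈ -0.43333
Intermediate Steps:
s = 0 (s = -½*0 = 0)
Y(P, x) = 1/(P + x)
h = -14 (h = -9 - 5 = -14)
(18/18 + h)*Y((-3 - 5)*(-4 + s), -2) = (18/18 - 14)/((-3 - 5)*(-4 + 0) - 2) = (18*(1/18) - 14)/(-8*(-4) - 2) = (1 - 14)/(32 - 2) = -13/30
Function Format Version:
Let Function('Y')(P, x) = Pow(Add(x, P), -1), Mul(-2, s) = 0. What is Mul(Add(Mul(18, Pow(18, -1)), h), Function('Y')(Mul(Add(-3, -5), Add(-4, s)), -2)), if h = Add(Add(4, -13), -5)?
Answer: Rational(-13, 30) ≈ -0.43333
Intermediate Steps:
s = 0 (s = Mul(Rational(-1, 2), 0) = 0)
Function('Y')(P, x) = Pow(Add(P, x), -1)
h = -14 (h = Add(-9, -5) = -14)
Mul(Add(Mul(18, Pow(18, -1)), h), Function('Y')(Mul(Add(-3, -5), Add(-4, s)), -2)) = Mul(Add(Mul(18, Pow(18, -1)), -14), Pow(Add(Mul(Add(-3, -5), Add(-4, 0)), -2), -1)) = Mul(Add(Mul(18, Rational(1, 18)), -14), Pow(Add(Mul(-8, -4), -2), -1)) = Mul(Add(1, -14), Pow(Add(32, -2), -1)) = Mul(-13, Pow(30, -1)) = Mul(-13, Rational(1, 30)) = Rational(-13, 30)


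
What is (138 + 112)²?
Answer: 62500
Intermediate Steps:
(138 + 112)² = 250² = 62500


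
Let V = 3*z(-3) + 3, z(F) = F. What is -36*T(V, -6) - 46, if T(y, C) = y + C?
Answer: 386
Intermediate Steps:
V = -6 (V = 3*(-3) + 3 = -9 + 3 = -6)
T(y, C) = C + y
-36*T(V, -6) - 46 = -36*(-6 - 6) - 46 = -36*(-12) - 46 = 432 - 46 = 386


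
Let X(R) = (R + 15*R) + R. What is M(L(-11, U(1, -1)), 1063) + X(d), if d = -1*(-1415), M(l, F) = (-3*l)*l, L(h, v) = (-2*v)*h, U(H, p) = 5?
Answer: -12245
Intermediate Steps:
L(h, v) = -2*h*v
M(l, F) = -3*l**2
d = 1415
X(R) = 17*R (X(R) = 16*R + R = 17*R)
M(L(-11, U(1, -1)), 1063) + X(d) = -3*(-2*(-11)*5)**2 + 17*1415 = -3*110**2 + 24055 = -3*12100 + 24055 = -36300 + 24055 = -12245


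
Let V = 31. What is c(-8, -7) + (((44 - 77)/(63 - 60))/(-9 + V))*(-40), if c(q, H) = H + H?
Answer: 6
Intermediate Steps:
c(q, H) = 2*H
c(-8, -7) + (((44 - 77)/(63 - 60))/(-9 + V))*(-40) = 2*(-7) + (((44 - 77)/(63 - 60))/(-9 + 31))*(-40) = -14 + (-33/3/22)*(-40) = -14 + (-33*⅓*(1/22))*(-40) = -14 - 11*1/22*(-40) = -14 - ½*(-40) = -14 + 20 = 6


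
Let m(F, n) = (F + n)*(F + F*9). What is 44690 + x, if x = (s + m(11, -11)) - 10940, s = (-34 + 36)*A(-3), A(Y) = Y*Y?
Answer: 33768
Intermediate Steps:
A(Y) = Y²
m(F, n) = 10*F*(F + n) (m(F, n) = (F + n)*(F + 9*F) = (F + n)*(10*F) = 10*F*(F + n))
s = 18 (s = (-34 + 36)*(-3)² = 2*9 = 18)
x = -10922 (x = (18 + 10*11*(11 - 11)) - 10940 = (18 + 10*11*0) - 10940 = (18 + 0) - 10940 = 18 - 10940 = -10922)
44690 + x = 44690 - 10922 = 33768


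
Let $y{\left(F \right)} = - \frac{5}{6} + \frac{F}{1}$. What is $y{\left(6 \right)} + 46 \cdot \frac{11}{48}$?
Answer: $\frac{377}{24} \approx 15.708$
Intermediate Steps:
$y{\left(F \right)} = - \frac{5}{6} + F$ ($y{\left(F \right)} = \left(-5\right) \frac{1}{6} + F 1 = - \frac{5}{6} + F$)
$y{\left(6 \right)} + 46 \cdot \frac{11}{48} = \left(- \frac{5}{6} + 6\right) + 46 \cdot \frac{11}{48} = \frac{31}{6} + 46 \cdot 11 \cdot \frac{1}{48} = \frac{31}{6} + 46 \cdot \frac{11}{48} = \frac{31}{6} + \frac{253}{24} = \frac{377}{24}$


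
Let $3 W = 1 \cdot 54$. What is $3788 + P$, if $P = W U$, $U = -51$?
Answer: $2870$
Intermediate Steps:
$W = 18$ ($W = \frac{1 \cdot 54}{3} = \frac{1}{3} \cdot 54 = 18$)
$P = -918$ ($P = 18 \left(-51\right) = -918$)
$3788 + P = 3788 - 918 = 2870$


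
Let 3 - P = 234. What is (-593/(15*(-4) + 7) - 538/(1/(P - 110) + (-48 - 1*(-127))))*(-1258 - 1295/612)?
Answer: -602585511670/109220121 ≈ -5517.2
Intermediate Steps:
P = -231 (P = 3 - 1*234 = 3 - 234 = -231)
(-593/(15*(-4) + 7) - 538/(1/(P - 110) + (-48 - 1*(-127))))*(-1258 - 1295/612) = (-593/(15*(-4) + 7) - 538/(1/(-231 - 110) + (-48 - 1*(-127))))*(-1258 - 1295/612) = (-593/(-60 + 7) - 538/(1/(-341) + (-48 + 127)))*(-1258 - 1295*1/612) = (-593/(-53) - 538/(-1/341 + 79))*(-1258 - 1295/612) = (-593*(-1/53) - 538/26938/341)*(-771191/612) = (593/53 - 538*341/26938)*(-771191/612) = (593/53 - 91729/13469)*(-771191/612) = (3125480/713857)*(-771191/612) = -602585511670/109220121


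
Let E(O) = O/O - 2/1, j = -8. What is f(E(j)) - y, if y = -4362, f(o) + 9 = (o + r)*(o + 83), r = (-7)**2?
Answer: 8289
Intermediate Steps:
r = 49
E(O) = -1 (E(O) = 1 - 2*1 = 1 - 2 = -1)
f(o) = -9 + (49 + o)*(83 + o) (f(o) = -9 + (o + 49)*(o + 83) = -9 + (49 + o)*(83 + o))
f(E(j)) - y = (4058 + (-1)**2 + 132*(-1)) - 1*(-4362) = (4058 + 1 - 132) + 4362 = 3927 + 4362 = 8289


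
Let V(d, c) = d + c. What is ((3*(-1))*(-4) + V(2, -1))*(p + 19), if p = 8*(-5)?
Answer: -273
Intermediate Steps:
V(d, c) = c + d
p = -40
((3*(-1))*(-4) + V(2, -1))*(p + 19) = ((3*(-1))*(-4) + (-1 + 2))*(-40 + 19) = (-3*(-4) + 1)*(-21) = (12 + 1)*(-21) = 13*(-21) = -273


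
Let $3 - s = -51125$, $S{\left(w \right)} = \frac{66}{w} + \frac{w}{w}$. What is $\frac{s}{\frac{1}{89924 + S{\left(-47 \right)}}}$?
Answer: $\frac{216087839352}{47} \approx 4.5976 \cdot 10^{9}$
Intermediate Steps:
$S{\left(w \right)} = 1 + \frac{66}{w}$ ($S{\left(w \right)} = \frac{66}{w} + 1 = 1 + \frac{66}{w}$)
$s = 51128$ ($s = 3 - -51125 = 3 + 51125 = 51128$)
$\frac{s}{\frac{1}{89924 + S{\left(-47 \right)}}} = \frac{51128}{\frac{1}{89924 + \frac{66 - 47}{-47}}} = \frac{51128}{\frac{1}{89924 - \frac{19}{47}}} = \frac{51128}{\frac{1}{\frac{4226409}{47}}} = \frac{51128}{\frac{47}{4226409}} = 51128 \cdot \frac{4226409}{47} = \frac{216087839352}{47}$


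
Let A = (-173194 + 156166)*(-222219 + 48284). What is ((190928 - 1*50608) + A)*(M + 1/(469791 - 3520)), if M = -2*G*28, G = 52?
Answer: -4021619458943230500/466271 ≈ -8.6251e+12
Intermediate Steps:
A = 2961765180 (A = -17028*(-173935) = 2961765180)
M = -2912 (M = -2*52*28 = -104*28 = -2912)
((190928 - 1*50608) + A)*(M + 1/(469791 - 3520)) = ((190928 - 1*50608) + 2961765180)*(-2912 + 1/(469791 - 3520)) = ((190928 - 50608) + 2961765180)*(-2912 + 1/466271) = (140320 + 2961765180)*(-2912 + 1/466271) = 2961905500*(-1357781151/466271) = -4021619458943230500/466271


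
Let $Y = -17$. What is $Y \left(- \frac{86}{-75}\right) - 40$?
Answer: $- \frac{4462}{75} \approx -59.493$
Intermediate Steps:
$Y \left(- \frac{86}{-75}\right) - 40 = - 17 \left(- \frac{86}{-75}\right) - 40 = - 17 \left(\left(-86\right) \left(- \frac{1}{75}\right)\right) - 40 = \left(-17\right) \frac{86}{75} - 40 = - \frac{1462}{75} - 40 = - \frac{4462}{75}$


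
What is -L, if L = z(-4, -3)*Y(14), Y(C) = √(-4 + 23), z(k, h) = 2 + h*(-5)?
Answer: -17*√19 ≈ -74.101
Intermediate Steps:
z(k, h) = 2 - 5*h
Y(C) = √19
L = 17*√19 (L = (2 - 5*(-3))*√19 = (2 + 15)*√19 = 17*√19 ≈ 74.101)
-L = -17*√19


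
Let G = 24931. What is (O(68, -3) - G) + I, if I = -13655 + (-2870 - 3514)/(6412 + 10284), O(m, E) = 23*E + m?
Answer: -80531867/2087 ≈ -38587.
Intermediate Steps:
O(m, E) = m + 23*E
I = -28498783/2087 (I = -13655 - 6384/16696 = -13655 - 6384*1/16696 = -13655 - 798/2087 = -28498783/2087 ≈ -13655.)
(O(68, -3) - G) + I = ((68 + 23*(-3)) - 1*24931) - 28498783/2087 = ((68 - 69) - 24931) - 28498783/2087 = (-1 - 24931) - 28498783/2087 = -24932 - 28498783/2087 = -80531867/2087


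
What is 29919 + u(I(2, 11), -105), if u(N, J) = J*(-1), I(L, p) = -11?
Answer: 30024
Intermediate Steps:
u(N, J) = -J
29919 + u(I(2, 11), -105) = 29919 - 1*(-105) = 29919 + 105 = 30024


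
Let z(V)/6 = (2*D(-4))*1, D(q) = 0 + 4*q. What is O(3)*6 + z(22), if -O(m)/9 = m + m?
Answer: -516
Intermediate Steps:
O(m) = -18*m (O(m) = -9*(m + m) = -18*m)
D(q) = 4*q
z(V) = -192 (z(V) = 6*((2*(4*(-4)))*1) = 6*((2*(-16))*1) = 6*(-32*1) = 6*(-32) = -192)
O(3)*6 + z(22) = -18*3*6 - 192 = -54*6 - 192 = -324 - 192 = -516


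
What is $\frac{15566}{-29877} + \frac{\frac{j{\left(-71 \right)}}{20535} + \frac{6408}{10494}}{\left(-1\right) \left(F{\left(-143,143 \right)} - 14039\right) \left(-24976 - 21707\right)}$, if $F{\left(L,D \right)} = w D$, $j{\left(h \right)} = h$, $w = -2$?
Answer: $- \frac{3195428246310305231}{6133226875795837125} \approx -0.521$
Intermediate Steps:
$F{\left(L,D \right)} = - 2 D$
$\frac{15566}{-29877} + \frac{\frac{j{\left(-71 \right)}}{20535} + \frac{6408}{10494}}{\left(-1\right) \left(F{\left(-143,143 \right)} - 14039\right) \left(-24976 - 21707\right)} = \frac{15566}{-29877} + \frac{- \frac{71}{20535} + \frac{6408}{10494}}{\left(-1\right) \left(\left(-2\right) 143 - 14039\right) \left(-24976 - 21707\right)} = 15566 \left(- \frac{1}{29877}\right) + \frac{\left(-71\right) \frac{1}{20535} + 6408 \cdot \frac{1}{10494}}{\left(-1\right) \left(-286 - 14039\right) \left(-46683\right)} = - \frac{15566}{29877} + \frac{- \frac{71}{20535} + \frac{356}{583}}{\left(-1\right) \left(\left(-14325\right) \left(-46683\right)\right)} = - \frac{15566}{29877} + \frac{7269067}{11971905 \left(\left(-1\right) 668733975\right)} = - \frac{15566}{29877} + \frac{7269067}{11971905 \left(-668733975\right)} = - \frac{15566}{29877} + \frac{7269067}{11971905} \left(- \frac{1}{668733975}\right) = - \frac{15566}{29877} - \frac{559159}{615847662997875} = - \frac{3195428246310305231}{6133226875795837125}$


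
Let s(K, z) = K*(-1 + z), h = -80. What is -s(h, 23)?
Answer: 1760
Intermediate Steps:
-s(h, 23) = -(-80)*(-1 + 23) = -(-80)*22 = -1*(-1760) = 1760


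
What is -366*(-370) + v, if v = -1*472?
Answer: 134948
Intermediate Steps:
v = -472
-366*(-370) + v = -366*(-370) - 472 = 135420 - 472 = 134948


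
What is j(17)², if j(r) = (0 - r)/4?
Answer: 289/16 ≈ 18.063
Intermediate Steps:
j(r) = -r/4 (j(r) = -r*(¼) = -r/4)
j(17)² = (-¼*17)² = (-17/4)² = 289/16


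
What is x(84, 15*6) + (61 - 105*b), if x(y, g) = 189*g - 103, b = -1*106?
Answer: 28098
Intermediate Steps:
b = -106
x(y, g) = -103 + 189*g
x(84, 15*6) + (61 - 105*b) = (-103 + 189*(15*6)) + (61 - 105*(-106)) = (-103 + 189*90) + (61 + 11130) = (-103 + 17010) + 11191 = 16907 + 11191 = 28098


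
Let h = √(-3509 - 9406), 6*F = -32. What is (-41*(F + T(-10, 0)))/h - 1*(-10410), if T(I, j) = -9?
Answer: 10410 - 43*I*√1435/315 ≈ 10410.0 - 5.1711*I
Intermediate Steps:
F = -16/3 (F = (⅙)*(-32) = -16/3 ≈ -5.3333)
h = 3*I*√1435 (h = √(-12915) = 3*I*√1435 ≈ 113.64*I)
(-41*(F + T(-10, 0)))/h - 1*(-10410) = (-41*(-16/3 - 9))/((3*I*√1435)) - 1*(-10410) = (-41*(-43/3))*(-I*√1435/4305) + 10410 = 1763*(-I*√1435/4305)/3 + 10410 = -43*I*√1435/315 + 10410 = 10410 - 43*I*√1435/315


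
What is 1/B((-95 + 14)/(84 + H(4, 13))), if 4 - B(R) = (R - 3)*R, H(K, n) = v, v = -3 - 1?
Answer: -6400/401 ≈ -15.960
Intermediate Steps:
v = -4
H(K, n) = -4
B(R) = 4 - R*(-3 + R) (B(R) = 4 - (R - 3)*R = 4 - (-3 + R)*R = 4 - R*(-3 + R))
1/B((-95 + 14)/(84 + H(4, 13))) = 1/(4 - ((-95 + 14)/(84 - 4))**2 + 3*((-95 + 14)/(84 - 4))) = 1/(4 - (-81/80)**2 + 3*(-81/80)) = 1/(4 - 1*6561/6400 - 243/80) = 1/(4 - 6561/6400 - 243/80) = 1/(-401/6400) = -6400/401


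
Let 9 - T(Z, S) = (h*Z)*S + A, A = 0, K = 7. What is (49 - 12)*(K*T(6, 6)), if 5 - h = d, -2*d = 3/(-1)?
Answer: -30303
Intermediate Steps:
d = 3/2 (d = -3/(2*(-1)) = -3*(-1)/2 = -½*(-3) = 3/2 ≈ 1.5000)
h = 7/2 (h = 5 - 1*3/2 = 5 - 3/2 = 7/2 ≈ 3.5000)
T(Z, S) = 9 - 7*S*Z/2 (T(Z, S) = 9 - ((7*Z/2)*S + 0) = 9 - (7*S*Z/2 + 0) = 9 - 7*S*Z/2)
(49 - 12)*(K*T(6, 6)) = (49 - 12)*(7*(9 - 7/2*6*6)) = 37*(7*(9 - 126)) = 37*(7*(-117)) = 37*(-819) = -30303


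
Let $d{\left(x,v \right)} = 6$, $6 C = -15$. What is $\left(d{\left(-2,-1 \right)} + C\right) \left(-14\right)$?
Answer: $-49$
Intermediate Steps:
$C = - \frac{5}{2}$ ($C = \frac{1}{6} \left(-15\right) = - \frac{5}{2} \approx -2.5$)
$\left(d{\left(-2,-1 \right)} + C\right) \left(-14\right) = \left(6 - \frac{5}{2}\right) \left(-14\right) = \frac{7}{2} \left(-14\right) = -49$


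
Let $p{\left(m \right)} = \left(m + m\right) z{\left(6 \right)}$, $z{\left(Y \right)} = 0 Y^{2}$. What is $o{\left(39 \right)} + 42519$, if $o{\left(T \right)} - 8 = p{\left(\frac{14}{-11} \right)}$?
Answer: $42527$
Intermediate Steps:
$z{\left(Y \right)} = 0$
$p{\left(m \right)} = 0$ ($p{\left(m \right)} = \left(m + m\right) 0 = 2 m 0 = 0$)
$o{\left(T \right)} = 8$ ($o{\left(T \right)} = 8 + 0 = 8$)
$o{\left(39 \right)} + 42519 = 8 + 42519 = 42527$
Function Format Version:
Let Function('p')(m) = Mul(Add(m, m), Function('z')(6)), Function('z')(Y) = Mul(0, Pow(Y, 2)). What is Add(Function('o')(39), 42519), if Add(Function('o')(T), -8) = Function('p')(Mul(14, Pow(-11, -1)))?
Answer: 42527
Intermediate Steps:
Function('z')(Y) = 0
Function('p')(m) = 0 (Function('p')(m) = Mul(Add(m, m), 0) = Mul(Mul(2, m), 0) = 0)
Function('o')(T) = 8 (Function('o')(T) = Add(8, 0) = 8)
Add(Function('o')(39), 42519) = Add(8, 42519) = 42527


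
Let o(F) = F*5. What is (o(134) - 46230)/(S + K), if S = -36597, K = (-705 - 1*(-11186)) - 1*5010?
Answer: 22780/15563 ≈ 1.4637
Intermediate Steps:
K = 5471 (K = (-705 + 11186) - 5010 = 10481 - 5010 = 5471)
o(F) = 5*F
(o(134) - 46230)/(S + K) = (5*134 - 46230)/(-36597 + 5471) = (670 - 46230)/(-31126) = -45560*(-1/31126) = 22780/15563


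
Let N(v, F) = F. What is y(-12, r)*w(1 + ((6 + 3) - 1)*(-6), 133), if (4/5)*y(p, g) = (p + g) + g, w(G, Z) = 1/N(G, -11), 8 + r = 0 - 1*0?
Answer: 35/11 ≈ 3.1818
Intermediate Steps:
r = -8 (r = -8 + (0 - 1*0) = -8 + (0 + 0) = -8 + 0 = -8)
w(G, Z) = -1/11 (w(G, Z) = 1/(-11) = -1/11)
y(p, g) = 5*g/2 + 5*p/4 (y(p, g) = 5*((p + g) + g)/4 = 5*((g + p) + g)/4 = 5*(p + 2*g)/4 = 5*g/2 + 5*p/4)
y(-12, r)*w(1 + ((6 + 3) - 1)*(-6), 133) = ((5/2)*(-8) + (5/4)*(-12))*(-1/11) = (-20 - 15)*(-1/11) = -35*(-1/11) = 35/11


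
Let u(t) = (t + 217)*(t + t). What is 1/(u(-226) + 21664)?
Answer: 1/25732 ≈ 3.8862e-5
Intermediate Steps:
u(t) = 2*t*(217 + t) (u(t) = (217 + t)*(2*t) = 2*t*(217 + t))
1/(u(-226) + 21664) = 1/(2*(-226)*(217 - 226) + 21664) = 1/(2*(-226)*(-9) + 21664) = 1/(4068 + 21664) = 1/25732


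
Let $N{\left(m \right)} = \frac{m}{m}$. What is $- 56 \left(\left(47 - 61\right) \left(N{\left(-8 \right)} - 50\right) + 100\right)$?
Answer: $-44016$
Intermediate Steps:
$N{\left(m \right)} = 1$
$- 56 \left(\left(47 - 61\right) \left(N{\left(-8 \right)} - 50\right) + 100\right) = - 56 \left(\left(47 - 61\right) \left(1 - 50\right) + 100\right) = - 56 \left(\left(-14\right) \left(-49\right) + 100\right) = - 56 \left(686 + 100\right) = \left(-56\right) 786 = -44016$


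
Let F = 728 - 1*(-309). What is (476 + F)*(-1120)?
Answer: -1694560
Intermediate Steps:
F = 1037 (F = 728 + 309 = 1037)
(476 + F)*(-1120) = (476 + 1037)*(-1120) = 1513*(-1120) = -1694560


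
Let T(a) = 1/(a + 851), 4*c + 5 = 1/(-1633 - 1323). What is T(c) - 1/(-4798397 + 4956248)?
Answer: 1856382781/1585998924993 ≈ 0.0011705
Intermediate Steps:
c = -14781/11824 (c = -5/4 + 1/(4*(-1633 - 1323)) = -5/4 + (1/4)/(-2956) = -5/4 + (1/4)*(-1/2956) = -5/4 - 1/11824 = -14781/11824 ≈ -1.2501)
T(a) = 1/(851 + a)
T(c) - 1/(-4798397 + 4956248) = 1/(851 - 14781/11824) - 1/(-4798397 + 4956248) = 1/(10047443/11824) - 1/157851 = 11824/10047443 - 1*1/157851 = 11824/10047443 - 1/157851 = 1856382781/1585998924993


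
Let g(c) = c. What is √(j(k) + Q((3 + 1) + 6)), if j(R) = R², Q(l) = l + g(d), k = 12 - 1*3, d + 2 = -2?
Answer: √87 ≈ 9.3274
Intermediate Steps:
d = -4 (d = -2 - 2 = -4)
k = 9 (k = 12 - 3 = 9)
Q(l) = -4 + l (Q(l) = l - 4 = -4 + l)
√(j(k) + Q((3 + 1) + 6)) = √(9² + (-4 + ((3 + 1) + 6))) = √(81 + (-4 + (4 + 6))) = √(81 + (-4 + 10)) = √(81 + 6) = √87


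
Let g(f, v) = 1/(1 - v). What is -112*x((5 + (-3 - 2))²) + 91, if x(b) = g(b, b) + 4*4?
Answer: -1813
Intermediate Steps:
x(b) = 16 - 1/(-1 + b) (x(b) = -1/(-1 + b) + 4*4 = -1/(-1 + b) + 16 = 16 - 1/(-1 + b))
-112*x((5 + (-3 - 2))²) + 91 = -112*(-17 + 16*(5 + (-3 - 2))²)/(-1 + (5 + (-3 - 2))²) + 91 = -112*(-17 + 16*(5 - 5)²)/(-1 + (5 - 5)²) + 91 = -112*(-17 + 16*0²)/(-1 + 0²) + 91 = -112*(-17 + 16*0)/(-1 + 0) + 91 = -112*(-17 + 0)/(-1) + 91 = -(-112)*(-17) + 91 = -112*17 + 91 = -1904 + 91 = -1813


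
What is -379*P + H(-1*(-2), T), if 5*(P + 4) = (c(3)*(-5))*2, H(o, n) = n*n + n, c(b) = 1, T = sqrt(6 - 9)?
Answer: 2271 + I*sqrt(3) ≈ 2271.0 + 1.732*I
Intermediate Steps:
T = I*sqrt(3) (T = sqrt(-3) = I*sqrt(3) ≈ 1.732*I)
H(o, n) = n + n**2 (H(o, n) = n**2 + n = n + n**2)
P = -6 (P = -4 + ((1*(-5))*2)/5 = -4 + (-5*2)/5 = -4 + (1/5)*(-10) = -4 - 2 = -6)
-379*P + H(-1*(-2), T) = -379*(-6) + (I*sqrt(3))*(1 + I*sqrt(3)) = 2274 + I*sqrt(3)*(1 + I*sqrt(3))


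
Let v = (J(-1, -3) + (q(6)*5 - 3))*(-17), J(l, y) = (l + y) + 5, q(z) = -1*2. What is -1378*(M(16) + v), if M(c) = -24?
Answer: -248040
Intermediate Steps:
q(z) = -2
J(l, y) = 5 + l + y
v = 204 (v = ((5 - 1 - 3) + (-2*5 - 3))*(-17) = (1 + (-10 - 3))*(-17) = (1 - 13)*(-17) = -12*(-17) = 204)
-1378*(M(16) + v) = -1378*(-24 + 204) = -1378*180 = -248040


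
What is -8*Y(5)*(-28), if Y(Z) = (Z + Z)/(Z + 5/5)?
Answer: 1120/3 ≈ 373.33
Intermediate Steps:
Y(Z) = 2*Z/(1 + Z) (Y(Z) = (2*Z)/(Z + 5*(⅕)) = (2*Z)/(Z + 1) = (2*Z)/(1 + Z) = 2*Z/(1 + Z))
-8*Y(5)*(-28) = -16*5/(1 + 5)*(-28) = -16*5/6*(-28) = -8*5/3*(-28) = -40/3*(-28) = 1120/3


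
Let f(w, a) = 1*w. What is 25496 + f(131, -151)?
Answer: 25627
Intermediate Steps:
f(w, a) = w
25496 + f(131, -151) = 25496 + 131 = 25627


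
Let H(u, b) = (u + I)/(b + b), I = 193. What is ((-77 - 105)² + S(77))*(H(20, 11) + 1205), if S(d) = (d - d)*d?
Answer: 442586326/11 ≈ 4.0235e+7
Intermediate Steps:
H(u, b) = (193 + u)/(2*b) (H(u, b) = (u + 193)/(b + b) = (193 + u)/((2*b)) = (193 + u)*(1/(2*b)) = (193 + u)/(2*b))
S(d) = 0 (S(d) = 0*d = 0)
((-77 - 105)² + S(77))*(H(20, 11) + 1205) = ((-77 - 105)² + 0)*((½)*(193 + 20)/11 + 1205) = ((-182)² + 0)*((½)*(1/11)*213 + 1205) = (33124 + 0)*(213/22 + 1205) = 33124*(26723/22) = 442586326/11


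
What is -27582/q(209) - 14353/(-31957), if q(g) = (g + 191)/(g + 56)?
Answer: -23357532191/1278280 ≈ -18273.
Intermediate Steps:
q(g) = (191 + g)/(56 + g)
-27582/q(209) - 14353/(-31957) = -27582*(56 + 209)/(191 + 209) - 14353/(-31957) = -27582/(400/265) - 14353*(-1/31957) = -27582/((1/265)*400) + 14353/31957 = -27582/80/53 + 14353/31957 = -27582*53/80 + 14353/31957 = -730923/40 + 14353/31957 = -23357532191/1278280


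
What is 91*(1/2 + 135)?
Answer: 24661/2 ≈ 12331.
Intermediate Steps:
91*(1/2 + 135) = 91*(½ + 135) = 91*(271/2) = 24661/2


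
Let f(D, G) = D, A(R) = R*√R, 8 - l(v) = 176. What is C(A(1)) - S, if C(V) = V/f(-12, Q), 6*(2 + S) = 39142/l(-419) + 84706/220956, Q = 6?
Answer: 125851613/3093384 ≈ 40.684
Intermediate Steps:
l(v) = -168 (l(v) = 8 - 1*176 = 8 - 176 = -168)
A(R) = R^(3/2)
S = -42036465/1031128 (S = -2 + (39142/(-168) + 84706/220956)/6 = -2 + (39142*(-1/168) + 84706*(1/220956))/6 = -2 + (-19571/84 + 42353/110478)/6 = -2 + (⅙)*(-119922627/515564) = -2 - 39974209/1031128 = -42036465/1031128 ≈ -40.767)
C(V) = -V/12 (C(V) = V/(-12) = V*(-1/12) = -V/12)
C(A(1)) - S = -1^(3/2)/12 - 1*(-42036465/1031128) = -1/12*1 + 42036465/1031128 = -1/12 + 42036465/1031128 = 125851613/3093384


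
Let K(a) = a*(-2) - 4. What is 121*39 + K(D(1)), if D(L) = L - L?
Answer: 4715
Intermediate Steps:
D(L) = 0
K(a) = -4 - 2*a (K(a) = -2*a - 4 = -4 - 2*a)
121*39 + K(D(1)) = 121*39 + (-4 - 2*0) = 4719 + (-4 + 0) = 4719 - 4 = 4715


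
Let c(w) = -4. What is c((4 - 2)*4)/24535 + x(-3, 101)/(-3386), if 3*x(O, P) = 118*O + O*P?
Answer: 5359621/83075510 ≈ 0.064515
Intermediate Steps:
x(O, P) = 118*O/3 + O*P/3 (x(O, P) = (118*O + O*P)/3 = 118*O/3 + O*P/3)
c((4 - 2)*4)/24535 + x(-3, 101)/(-3386) = -4/24535 + ((⅓)*(-3)*(118 + 101))/(-3386) = -4*1/24535 + ((⅓)*(-3)*219)*(-1/3386) = -4/24535 - 219*(-1/3386) = -4/24535 + 219/3386 = 5359621/83075510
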